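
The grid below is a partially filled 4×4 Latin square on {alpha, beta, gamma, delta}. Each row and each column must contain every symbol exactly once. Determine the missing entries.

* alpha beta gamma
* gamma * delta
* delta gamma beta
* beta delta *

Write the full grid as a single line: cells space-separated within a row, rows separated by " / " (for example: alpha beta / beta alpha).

delta alpha beta gamma / beta gamma alpha delta / alpha delta gamma beta / gamma beta delta alpha

(r1,c1) = delta
(r2,c3) = alpha
(r3,c1) = alpha
(r4,c1) = gamma
(r4,c4) = alpha
(r2,c1) = beta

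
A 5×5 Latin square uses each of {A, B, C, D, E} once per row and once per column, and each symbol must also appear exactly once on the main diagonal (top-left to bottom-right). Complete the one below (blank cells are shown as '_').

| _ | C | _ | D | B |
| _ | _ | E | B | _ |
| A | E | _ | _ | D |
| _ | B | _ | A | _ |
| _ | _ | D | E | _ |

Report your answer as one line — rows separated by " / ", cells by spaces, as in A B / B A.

E C A D B / C D E B A / A E B C D / D B C A E / B A D E C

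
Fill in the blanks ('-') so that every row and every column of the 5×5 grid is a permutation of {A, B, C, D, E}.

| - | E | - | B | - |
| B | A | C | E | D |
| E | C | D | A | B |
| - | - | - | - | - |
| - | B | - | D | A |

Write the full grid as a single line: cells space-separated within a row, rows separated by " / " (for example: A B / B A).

(r1,c3): row 1 has {B,E}; column 3 has {C,D}, so it must be A.
(r1,c5): row 1 has {A,B,E}; column 5 has {A,B,D}, so it must be C.
(r4,c2): row 4 is empty so far; column 2 has {A,B,C,E}, so it must be D.
(r4,c4): row 4 has {D}; column 4 has {A,B,D,E}, so it must be C.
(r4,c5): row 4 has {C,D}; column 5 has {A,B,C,D}, so it must be E.
(r5,c1): row 5 has {A,B,D}; column 1 has {B,E}, so it must be C.
(r5,c3): row 5 has {A,B,C,D}; column 3 has {A,C,D}, so it must be E.
(r1,c1): row 1 has {A,B,C,E}; column 1 has {B,C,E}, so it must be D.
(r4,c1): row 4 has {C,D,E}; column 1 has {B,C,D,E}, so it must be A.
(r4,c3): row 4 has {A,C,D,E}; column 3 has {A,C,D,E}, so it must be B.

D E A B C / B A C E D / E C D A B / A D B C E / C B E D A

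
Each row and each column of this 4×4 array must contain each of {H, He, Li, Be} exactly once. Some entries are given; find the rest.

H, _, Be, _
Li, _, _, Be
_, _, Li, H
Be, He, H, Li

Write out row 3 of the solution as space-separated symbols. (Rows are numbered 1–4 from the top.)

He Be Li H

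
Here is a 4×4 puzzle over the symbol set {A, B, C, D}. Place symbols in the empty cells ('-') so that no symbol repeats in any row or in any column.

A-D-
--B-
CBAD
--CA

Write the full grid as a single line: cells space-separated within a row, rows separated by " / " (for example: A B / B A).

A C D B / D A B C / C B A D / B D C A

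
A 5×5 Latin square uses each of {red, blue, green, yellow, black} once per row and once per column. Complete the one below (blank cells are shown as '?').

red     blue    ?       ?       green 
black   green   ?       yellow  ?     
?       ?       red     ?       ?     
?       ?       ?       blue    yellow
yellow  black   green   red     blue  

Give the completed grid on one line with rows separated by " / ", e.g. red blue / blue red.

red blue yellow black green / black green blue yellow red / blue yellow red green black / green red black blue yellow / yellow black green red blue

(r1,c4): row 1 has {red,blue,green}; column 4 has {red,blue,yellow}, so it must be black.
(r2,c3): row 2 has {green,yellow,black}; column 3 has {red,green}, so it must be blue.
(r2,c5): row 2 has {blue,green,yellow,black}; column 5 has {blue,green,yellow}, so it must be red.
(r3,c2): row 3 has {red}; column 2 has {blue,green,black}, so it must be yellow.
(r3,c4): row 3 has {red,yellow}; column 4 has {red,blue,yellow,black}, so it must be green.
(r3,c5): row 3 has {red,green,yellow}; column 5 has {red,blue,green,yellow}, so it must be black.
(r4,c1): row 4 has {blue,yellow}; column 1 has {red,yellow,black}, so it must be green.
(r4,c2): row 4 has {blue,green,yellow}; column 2 has {blue,green,yellow,black}, so it must be red.
(r4,c3): row 4 has {red,blue,green,yellow}; column 3 has {red,blue,green}, so it must be black.
(r1,c3): row 1 has {red,blue,green,black}; column 3 has {red,blue,green,black}, so it must be yellow.
(r3,c1): row 3 has {red,green,yellow,black}; column 1 has {red,green,yellow,black}, so it must be blue.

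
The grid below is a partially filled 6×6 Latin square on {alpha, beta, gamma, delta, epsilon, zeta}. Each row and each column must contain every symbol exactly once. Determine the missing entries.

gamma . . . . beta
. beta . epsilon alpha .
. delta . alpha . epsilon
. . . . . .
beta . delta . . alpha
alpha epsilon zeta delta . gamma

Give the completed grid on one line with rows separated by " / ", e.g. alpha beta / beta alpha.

(r1,c4) = zeta
(r2,c3) = gamma
(r3,c1) = zeta
(r3,c3) = beta
(r3,c5) = gamma
(r5,c4) = gamma
(r6,c5) = beta
(r1,c2) = alpha
(r1,c3) = epsilon
(r1,c5) = delta
(r2,c1) = delta
(r2,c6) = zeta
(r4,c1) = epsilon
(r4,c3) = alpha
(r4,c4) = beta
(r4,c5) = zeta
(r4,c6) = delta
(r5,c2) = zeta
(r5,c5) = epsilon
(r4,c2) = gamma

gamma alpha epsilon zeta delta beta / delta beta gamma epsilon alpha zeta / zeta delta beta alpha gamma epsilon / epsilon gamma alpha beta zeta delta / beta zeta delta gamma epsilon alpha / alpha epsilon zeta delta beta gamma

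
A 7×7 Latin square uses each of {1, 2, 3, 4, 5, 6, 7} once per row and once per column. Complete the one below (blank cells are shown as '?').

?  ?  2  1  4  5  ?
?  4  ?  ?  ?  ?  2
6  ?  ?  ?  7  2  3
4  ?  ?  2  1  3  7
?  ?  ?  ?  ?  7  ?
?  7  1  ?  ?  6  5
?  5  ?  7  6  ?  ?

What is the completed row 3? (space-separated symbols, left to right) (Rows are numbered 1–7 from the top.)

6 1 4 5 7 2 3

(r1,c7) = 6
(r2,c6) = 1
(r3,c2) = 1
(r4,c2) = 6
(r4,c3) = 5
(r7,c6) = 4
(r7,c7) = 1
(r1,c2) = 3
(r3,c3) = 4
(r3,c4) = 5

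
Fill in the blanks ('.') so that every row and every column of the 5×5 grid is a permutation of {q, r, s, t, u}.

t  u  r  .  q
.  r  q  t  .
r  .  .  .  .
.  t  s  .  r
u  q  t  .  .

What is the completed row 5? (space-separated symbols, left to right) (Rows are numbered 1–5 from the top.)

(r1,c4) = s
(r2,c1) = s
(r2,c5) = u
(r3,c2) = s
(r3,c3) = u
(r3,c4) = q
(r3,c5) = t
(r4,c1) = q
(r4,c4) = u
(r5,c4) = r
(r5,c5) = s

u q t r s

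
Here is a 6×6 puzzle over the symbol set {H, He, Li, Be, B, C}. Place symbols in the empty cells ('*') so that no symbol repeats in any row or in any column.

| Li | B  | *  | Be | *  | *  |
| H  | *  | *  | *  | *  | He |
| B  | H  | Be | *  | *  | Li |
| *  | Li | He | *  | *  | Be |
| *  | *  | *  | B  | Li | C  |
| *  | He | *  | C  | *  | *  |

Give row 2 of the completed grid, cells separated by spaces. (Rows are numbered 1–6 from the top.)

H C B Li Be He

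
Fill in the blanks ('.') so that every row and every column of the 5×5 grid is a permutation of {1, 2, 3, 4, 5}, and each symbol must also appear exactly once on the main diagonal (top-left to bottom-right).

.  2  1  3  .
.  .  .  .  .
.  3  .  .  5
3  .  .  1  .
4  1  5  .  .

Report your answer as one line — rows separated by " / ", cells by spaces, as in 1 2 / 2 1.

5 2 1 3 4 / 2 4 3 5 1 / 1 3 2 4 5 / 3 5 4 1 2 / 4 1 5 2 3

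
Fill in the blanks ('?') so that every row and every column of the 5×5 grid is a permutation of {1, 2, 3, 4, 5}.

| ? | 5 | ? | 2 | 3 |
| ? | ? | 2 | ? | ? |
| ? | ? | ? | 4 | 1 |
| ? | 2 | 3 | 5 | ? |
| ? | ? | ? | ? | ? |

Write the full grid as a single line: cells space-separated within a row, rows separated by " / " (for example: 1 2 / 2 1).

Cell (r3,c2): row 3 has {1,4}; column 2 has {2,5} → 3.
Cell (r3,c3): row 3 has {1,3,4}; column 3 has {2,3} → 5.
Cell (r4,c5): row 4 has {2,3,5}; column 5 has {1,3} → 4.
Cell (r2,c5): row 2 has {2}; column 5 has {1,3,4} → 5.
Cell (r3,c1): row 3 has {1,3,4,5}; column 1 is empty so far → 2.
Cell (r4,c1): row 4 has {2,3,4,5}; column 1 has {2} → 1.
Cell (r5,c5): row 5 is empty so far; column 5 has {1,3,4,5} → 2.
Cell (r1,c1): row 1 has {2,3,5}; column 1 has {1,2} → 4.
Cell (r1,c3): row 1 has {2,3,4,5}; column 3 has {2,3,5} → 1.
Cell (r2,c1): row 2 has {2,5}; column 1 has {1,2,4} → 3.
Cell (r2,c4): row 2 has {2,3,5}; column 4 has {2,4,5} → 1.
Cell (r5,c1): row 5 has {2}; column 1 has {1,2,3,4} → 5.
Cell (r5,c3): row 5 has {2,5}; column 3 has {1,2,3,5} → 4.
Cell (r5,c4): row 5 has {2,4,5}; column 4 has {1,2,4,5} → 3.
Cell (r2,c2): row 2 has {1,2,3,5}; column 2 has {2,3,5} → 4.
Cell (r5,c2): row 5 has {2,3,4,5}; column 2 has {2,3,4,5} → 1.

4 5 1 2 3 / 3 4 2 1 5 / 2 3 5 4 1 / 1 2 3 5 4 / 5 1 4 3 2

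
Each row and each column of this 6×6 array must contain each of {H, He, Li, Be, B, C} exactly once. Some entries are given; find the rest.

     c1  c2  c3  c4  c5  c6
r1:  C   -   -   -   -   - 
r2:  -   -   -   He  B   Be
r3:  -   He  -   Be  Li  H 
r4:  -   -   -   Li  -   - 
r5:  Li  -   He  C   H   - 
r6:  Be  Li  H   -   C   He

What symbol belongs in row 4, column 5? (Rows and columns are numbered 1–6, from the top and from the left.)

(r2,c1) = H
(r2,c2) = C
(r2,c3) = Li
(r3,c1) = B
(r3,c3) = C
(r4,c1) = He
(r4,c5) = Be

Be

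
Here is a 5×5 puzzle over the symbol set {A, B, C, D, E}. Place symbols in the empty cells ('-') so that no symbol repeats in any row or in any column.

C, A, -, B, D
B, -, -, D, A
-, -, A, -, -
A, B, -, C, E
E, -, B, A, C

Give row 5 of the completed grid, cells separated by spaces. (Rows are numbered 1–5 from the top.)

E D B A C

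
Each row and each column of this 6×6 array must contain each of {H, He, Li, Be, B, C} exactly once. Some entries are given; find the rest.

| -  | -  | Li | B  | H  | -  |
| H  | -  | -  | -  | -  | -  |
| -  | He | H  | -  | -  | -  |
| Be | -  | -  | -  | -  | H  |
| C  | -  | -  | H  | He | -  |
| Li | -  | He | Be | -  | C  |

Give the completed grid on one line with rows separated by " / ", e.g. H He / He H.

He C Li B H Be / H Be B Li C He / B He H C Be Li / Be B C He Li H / C Li Be H He B / Li H He Be B C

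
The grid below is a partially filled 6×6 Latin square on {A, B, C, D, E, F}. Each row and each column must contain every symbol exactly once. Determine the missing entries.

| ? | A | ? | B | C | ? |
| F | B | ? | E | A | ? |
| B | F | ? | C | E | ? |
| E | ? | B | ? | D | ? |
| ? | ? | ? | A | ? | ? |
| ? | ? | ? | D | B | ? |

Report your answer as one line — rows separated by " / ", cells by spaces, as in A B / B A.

D A F B C E / F B D E A C / B F A C E D / E C B F D A / C D E A F B / A E C D B F

row 1 has {A,B,C}; column 1 has {B,E,F} — only D is left for (r1,c1).
row 4 has {B,D,E}; column 2 has {A,B,F} — only C is left for (r4,c2).
row 4 has {B,C,D,E}; column 4 has {A,B,C,D,E} — only F is left for (r4,c4).
row 4 has {B,C,D,E,F}; column 6 is empty so far — only A is left for (r4,c6).
row 5 has {A}; column 1 has {B,D,E,F} — only C is left for (r5,c1).
row 5 has {A,C}; column 5 has {A,B,C,D,E} — only F is left for (r5,c5).
row 6 has {B,D}; column 1 has {B,C,D,E,F} — only A is left for (r6,c1).
row 6 has {A,B,D}; column 2 has {A,B,C,F} — only E is left for (r6,c2).
row 3 has {B,C,E,F}; column 6 has {A} — only D is left for (r3,c6).
row 5 has {A,C,F}; column 2 has {A,B,C,E,F} — only D is left for (r5,c2).
row 5 has {A,C,D,F}; column 3 has {B} — only E is left for (r5,c3).
row 5 has {A,C,D,E,F}; column 6 has {A,D} — only B is left for (r5,c6).
row 1 has {A,B,C,D}; column 3 has {B,E} — only F is left for (r1,c3).
row 1 has {A,B,C,D,F}; column 6 has {A,B,D} — only E is left for (r1,c6).
row 2 has {A,B,E,F}; column 6 has {A,B,D,E} — only C is left for (r2,c6).
row 3 has {B,C,D,E,F}; column 3 has {B,E,F} — only A is left for (r3,c3).
row 6 has {A,B,D,E}; column 3 has {A,B,E,F} — only C is left for (r6,c3).
row 6 has {A,B,C,D,E}; column 6 has {A,B,C,D,E} — only F is left for (r6,c6).
row 2 has {A,B,C,E,F}; column 3 has {A,B,C,E,F} — only D is left for (r2,c3).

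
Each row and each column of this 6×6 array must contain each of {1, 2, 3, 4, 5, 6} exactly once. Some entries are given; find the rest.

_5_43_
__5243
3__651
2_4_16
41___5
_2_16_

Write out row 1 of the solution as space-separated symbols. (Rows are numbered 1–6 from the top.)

6 5 1 4 3 2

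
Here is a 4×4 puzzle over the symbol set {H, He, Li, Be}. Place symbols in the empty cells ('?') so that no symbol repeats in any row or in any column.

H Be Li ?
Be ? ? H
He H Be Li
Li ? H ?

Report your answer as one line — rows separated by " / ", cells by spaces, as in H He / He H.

H Be Li He / Be Li He H / He H Be Li / Li He H Be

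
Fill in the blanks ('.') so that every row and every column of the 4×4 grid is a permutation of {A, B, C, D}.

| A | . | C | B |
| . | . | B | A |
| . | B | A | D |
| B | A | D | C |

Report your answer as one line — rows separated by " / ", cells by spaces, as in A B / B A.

A D C B / D C B A / C B A D / B A D C

row 1 has {A,B,C}; column 2 has {A,B} — only D is left for (r1,c2).
row 2 has {A,B}; column 2 has {A,B,D} — only C is left for (r2,c2).
row 3 has {A,B,D}; column 1 has {A,B} — only C is left for (r3,c1).
row 2 has {A,B,C}; column 1 has {A,B,C} — only D is left for (r2,c1).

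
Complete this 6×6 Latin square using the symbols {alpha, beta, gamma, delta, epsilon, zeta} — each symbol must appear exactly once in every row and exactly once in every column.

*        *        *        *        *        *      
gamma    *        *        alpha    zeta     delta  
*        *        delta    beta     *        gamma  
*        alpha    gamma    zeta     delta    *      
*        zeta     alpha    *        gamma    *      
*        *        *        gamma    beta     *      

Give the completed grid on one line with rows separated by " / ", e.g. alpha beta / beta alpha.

alpha gamma beta delta epsilon zeta / gamma beta epsilon alpha zeta delta / zeta epsilon delta beta alpha gamma / beta alpha gamma zeta delta epsilon / delta zeta alpha epsilon gamma beta / epsilon delta zeta gamma beta alpha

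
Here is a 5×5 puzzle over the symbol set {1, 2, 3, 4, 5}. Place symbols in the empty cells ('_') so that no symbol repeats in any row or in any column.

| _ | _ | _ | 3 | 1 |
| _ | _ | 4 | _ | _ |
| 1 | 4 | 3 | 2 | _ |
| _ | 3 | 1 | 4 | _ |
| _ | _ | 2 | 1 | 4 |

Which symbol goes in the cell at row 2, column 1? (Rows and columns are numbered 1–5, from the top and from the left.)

2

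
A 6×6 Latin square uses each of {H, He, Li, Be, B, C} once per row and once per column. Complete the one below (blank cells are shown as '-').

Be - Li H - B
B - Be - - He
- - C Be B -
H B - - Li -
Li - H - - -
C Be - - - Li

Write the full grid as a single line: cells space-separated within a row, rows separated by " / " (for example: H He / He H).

row 3 has {Be,B,C}; column 1 has {H,Li,Be,B,C} — only He is left for (r3,c1).
row 3 has {He,Be,B,C}; column 6 has {He,Li,B} — only H is left for (r3,c6).
row 4 has {H,Li,B}; column 3 has {H,Li,Be,C} — only He is left for (r4,c3).
row 4 has {H,He,Li,B}; column 4 has {H,Be} — only C is left for (r4,c4).
row 4 has {H,He,Li,B,C}; column 6 has {H,He,Li,B} — only Be is left for (r4,c6).
row 5 has {H,Li}; column 6 has {H,He,Li,Be,B} — only C is left for (r5,c6).
row 6 has {Li,Be,C}; column 3 has {H,He,Li,Be,C} — only B is left for (r6,c3).
row 6 has {Li,Be,B,C}; column 4 has {H,Be,C} — only He is left for (r6,c4).
row 6 has {He,Li,Be,B,C}; column 5 has {Li,B} — only H is left for (r6,c5).
row 2 has {He,Be,B}; column 4 has {H,He,Be,C} — only Li is left for (r2,c4).
row 2 has {He,Li,Be,B}; column 5 has {H,Li,B} — only C is left for (r2,c5).
row 3 has {H,He,Be,B,C}; column 2 has {Be,B} — only Li is left for (r3,c2).
row 5 has {H,Li,C}; column 2 has {Li,Be,B} — only He is left for (r5,c2).
row 5 has {H,He,Li,C}; column 4 has {H,He,Li,Be,C} — only B is left for (r5,c4).
row 5 has {H,He,Li,B,C}; column 5 has {H,Li,B,C} — only Be is left for (r5,c5).
row 1 has {H,Li,Be,B}; column 2 has {He,Li,Be,B} — only C is left for (r1,c2).
row 1 has {H,Li,Be,B,C}; column 5 has {H,Li,Be,B,C} — only He is left for (r1,c5).
row 2 has {He,Li,Be,B,C}; column 2 has {He,Li,Be,B,C} — only H is left for (r2,c2).

Be C Li H He B / B H Be Li C He / He Li C Be B H / H B He C Li Be / Li He H B Be C / C Be B He H Li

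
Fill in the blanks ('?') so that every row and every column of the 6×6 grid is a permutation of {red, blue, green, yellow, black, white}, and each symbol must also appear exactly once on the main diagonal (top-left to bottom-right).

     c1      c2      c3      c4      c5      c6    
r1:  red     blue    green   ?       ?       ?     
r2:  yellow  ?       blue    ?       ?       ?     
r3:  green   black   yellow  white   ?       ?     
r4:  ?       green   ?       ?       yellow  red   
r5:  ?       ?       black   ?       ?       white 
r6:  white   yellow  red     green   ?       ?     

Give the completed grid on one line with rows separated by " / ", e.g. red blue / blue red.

red blue green black white yellow / yellow white blue red black green / green black yellow white red blue / black green white blue yellow red / blue red black yellow green white / white yellow red green blue black

row 2 has {blue,yellow}; column 2 has {blue,green,yellow,black}; the diagonal has {red,yellow} — only white is left for (r2,c2).
row 3 has {green,yellow,black,white}; column 6 has {red,white} — only blue is left for (r3,c6).
row 4 has {red,green,yellow}; column 3 has {red,blue,green,yellow,black} — only white is left for (r4,c3).
row 5 has {black,white}; column 1 has {red,green,yellow,white} — only blue is left for (r5,c1).
row 5 has {blue,black,white}; column 2 has {blue,green,yellow,black,white} — only red is left for (r5,c2).
row 5 has {red,blue,black,white}; column 4 has {green,white} — only yellow is left for (r5,c4).
row 5 has {red,blue,yellow,black,white}; column 5 has {yellow}; the diagonal has {red,yellow,white} — only green is left for (r5,c5).
row 6 has {red,green,yellow,white}; column 6 has {red,blue,white}; the diagonal has {red,green,yellow,white} — only black is left for (r6,c6).
row 1 has {red,blue,green}; column 4 has {green,yellow,white} — only black is left for (r1,c4).
row 1 has {red,blue,green,black}; column 5 has {green,yellow} — only white is left for (r1,c5).
row 1 has {red,blue,green,black,white}; column 6 has {red,blue,black,white} — only yellow is left for (r1,c6).
row 2 has {blue,yellow,white}; column 4 has {green,yellow,black,white} — only red is left for (r2,c4).
row 2 has {red,blue,yellow,white}; column 5 has {green,yellow,white} — only black is left for (r2,c5).
row 2 has {red,blue,yellow,black,white}; column 6 has {red,blue,yellow,black,white} — only green is left for (r2,c6).
row 3 has {blue,green,yellow,black,white}; column 5 has {green,yellow,black,white} — only red is left for (r3,c5).
row 4 has {red,green,yellow,white}; column 1 has {red,blue,green,yellow,white} — only black is left for (r4,c1).
row 4 has {red,green,yellow,black,white}; column 4 has {red,green,yellow,black,white}; the diagonal has {red,green,yellow,black,white} — only blue is left for (r4,c4).
row 6 has {red,green,yellow,black,white}; column 5 has {red,green,yellow,black,white} — only blue is left for (r6,c5).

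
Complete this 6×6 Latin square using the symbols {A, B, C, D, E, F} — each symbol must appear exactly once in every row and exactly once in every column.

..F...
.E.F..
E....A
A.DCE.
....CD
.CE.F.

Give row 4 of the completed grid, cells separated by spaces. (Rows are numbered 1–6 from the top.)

(r6,c6) = B
(r2,c6) = C
(r4,c6) = F
(r6,c1) = D
(r6,c4) = A
(r1,c6) = E
(r2,c1) = B
(r2,c3) = A
(r2,c5) = D
(r3,c5) = B
(r4,c2) = B

A B D C E F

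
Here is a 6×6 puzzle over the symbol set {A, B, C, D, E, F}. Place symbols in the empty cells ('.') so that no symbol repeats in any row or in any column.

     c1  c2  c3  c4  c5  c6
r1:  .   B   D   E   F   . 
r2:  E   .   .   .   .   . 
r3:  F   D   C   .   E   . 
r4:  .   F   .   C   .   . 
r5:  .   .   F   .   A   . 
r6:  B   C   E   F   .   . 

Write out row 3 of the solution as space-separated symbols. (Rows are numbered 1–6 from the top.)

F D C A E B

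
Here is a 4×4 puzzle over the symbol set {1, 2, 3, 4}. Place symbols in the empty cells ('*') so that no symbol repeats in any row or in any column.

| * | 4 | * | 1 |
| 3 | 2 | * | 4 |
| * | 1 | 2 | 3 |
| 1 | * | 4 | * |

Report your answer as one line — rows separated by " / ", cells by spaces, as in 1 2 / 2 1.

2 4 3 1 / 3 2 1 4 / 4 1 2 3 / 1 3 4 2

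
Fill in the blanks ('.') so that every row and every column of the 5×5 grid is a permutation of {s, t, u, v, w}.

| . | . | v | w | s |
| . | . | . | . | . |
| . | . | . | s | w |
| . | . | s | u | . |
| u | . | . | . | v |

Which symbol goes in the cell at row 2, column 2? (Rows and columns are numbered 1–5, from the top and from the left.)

w

row 1 has {s,v,w}; column 1 has {u} — only t is left for (r1,c1).
row 1 has {s,t,v,w}; column 2 is empty so far — only u is left for (r1,c2).
row 3 has {s,w}; column 1 has {t,u} — only v is left for (r3,c1).
row 3 has {s,v,w}; column 2 has {u} — only t is left for (r3,c2).
row 3 has {s,t,v,w}; column 3 has {s,v} — only u is left for (r3,c3).
row 4 has {s,u}; column 1 has {t,u,v} — only w is left for (r4,c1).
row 4 has {s,u,w}; column 2 has {t,u} — only v is left for (r4,c2).
row 4 has {s,u,v,w}; column 5 has {s,v,w} — only t is left for (r4,c5).
row 5 has {u,v}; column 4 has {s,u,w} — only t is left for (r5,c4).
row 2 is empty so far; column 1 has {t,u,v,w} — only s is left for (r2,c1).
row 2 has {s}; column 2 has {t,u,v} — only w is left for (r2,c2).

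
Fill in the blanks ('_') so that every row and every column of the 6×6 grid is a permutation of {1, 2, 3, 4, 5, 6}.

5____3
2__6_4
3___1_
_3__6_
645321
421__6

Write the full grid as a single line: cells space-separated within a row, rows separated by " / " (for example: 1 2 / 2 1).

At row 1, column 5: row 1 has {3,5}; column 5 has {1,2,6}; that leaves 4.
At row 2, column 3: row 2 has {2,4,6}; column 3 has {1,5}; that leaves 3.
At row 2, column 5: row 2 has {2,3,4,6}; column 5 has {1,2,4,6}; that leaves 5.
At row 4, column 1: row 4 has {3,6}; column 1 has {2,3,4,5,6}; that leaves 1.
At row 6, column 4: row 6 has {1,2,4,6}; column 4 has {3,6}; that leaves 5.
At row 6, column 5: row 6 has {1,2,4,5,6}; column 5 has {1,2,4,5,6}; that leaves 3.
At row 2, column 2: row 2 has {2,3,4,5,6}; column 2 has {2,3,4}; that leaves 1.
At row 1, column 2: row 1 has {3,4,5}; column 2 has {1,2,3,4}; that leaves 6.
At row 1, column 3: row 1 has {3,4,5,6}; column 3 has {1,3,5}; that leaves 2.
At row 1, column 4: row 1 has {2,3,4,5,6}; column 4 has {3,5,6}; that leaves 1.
At row 3, column 2: row 3 has {1,3}; column 2 has {1,2,3,4,6}; that leaves 5.
At row 3, column 6: row 3 has {1,3,5}; column 6 has {1,3,4,6}; that leaves 2.
At row 4, column 3: row 4 has {1,3,6}; column 3 has {1,2,3,5}; that leaves 4.
At row 4, column 4: row 4 has {1,3,4,6}; column 4 has {1,3,5,6}; that leaves 2.
At row 4, column 6: row 4 has {1,2,3,4,6}; column 6 has {1,2,3,4,6}; that leaves 5.
At row 3, column 3: row 3 has {1,2,3,5}; column 3 has {1,2,3,4,5}; that leaves 6.
At row 3, column 4: row 3 has {1,2,3,5,6}; column 4 has {1,2,3,5,6}; that leaves 4.

5 6 2 1 4 3 / 2 1 3 6 5 4 / 3 5 6 4 1 2 / 1 3 4 2 6 5 / 6 4 5 3 2 1 / 4 2 1 5 3 6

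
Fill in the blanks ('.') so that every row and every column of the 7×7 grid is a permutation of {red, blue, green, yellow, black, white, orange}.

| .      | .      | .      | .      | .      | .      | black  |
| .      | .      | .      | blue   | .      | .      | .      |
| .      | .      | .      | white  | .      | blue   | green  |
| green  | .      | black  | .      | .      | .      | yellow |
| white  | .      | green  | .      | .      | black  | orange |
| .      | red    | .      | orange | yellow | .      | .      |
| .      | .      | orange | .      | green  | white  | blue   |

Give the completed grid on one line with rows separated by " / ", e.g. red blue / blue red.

blue orange yellow green white red black / orange green white blue black yellow red / yellow black red white orange blue green / green white black red blue orange yellow / white blue green yellow red black orange / black red blue orange yellow green white / red yellow orange black green white blue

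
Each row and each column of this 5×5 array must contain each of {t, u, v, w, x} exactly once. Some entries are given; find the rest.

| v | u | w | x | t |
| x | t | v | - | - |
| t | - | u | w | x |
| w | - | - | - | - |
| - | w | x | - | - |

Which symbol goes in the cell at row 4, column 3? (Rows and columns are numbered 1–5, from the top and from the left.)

t

(r2,c4): row 2 has {t,v,x}; column 4 has {w,x}, so it must be u.
(r2,c5): row 2 has {t,u,v,x}; column 5 has {t,x}, so it must be w.
(r3,c2): row 3 has {t,u,w,x}; column 2 has {t,u,w}, so it must be v.
(r4,c2): row 4 has {w}; column 2 has {t,u,v,w}, so it must be x.
(r4,c3): row 4 has {w,x}; column 3 has {u,v,w,x}, so it must be t.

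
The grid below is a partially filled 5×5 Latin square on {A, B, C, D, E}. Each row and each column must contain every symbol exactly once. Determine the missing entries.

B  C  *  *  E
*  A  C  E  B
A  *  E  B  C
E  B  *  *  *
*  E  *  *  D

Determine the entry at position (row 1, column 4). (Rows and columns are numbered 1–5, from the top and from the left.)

D

(r2,c1) = D
(r3,c2) = D
(r4,c5) = A
(r5,c1) = C
(r5,c4) = A
(r1,c4) = D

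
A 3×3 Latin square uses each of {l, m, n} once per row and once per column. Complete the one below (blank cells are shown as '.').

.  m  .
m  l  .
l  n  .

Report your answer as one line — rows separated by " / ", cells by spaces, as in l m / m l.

(r1,c1) = n
(r1,c3) = l
(r2,c3) = n
(r3,c3) = m

n m l / m l n / l n m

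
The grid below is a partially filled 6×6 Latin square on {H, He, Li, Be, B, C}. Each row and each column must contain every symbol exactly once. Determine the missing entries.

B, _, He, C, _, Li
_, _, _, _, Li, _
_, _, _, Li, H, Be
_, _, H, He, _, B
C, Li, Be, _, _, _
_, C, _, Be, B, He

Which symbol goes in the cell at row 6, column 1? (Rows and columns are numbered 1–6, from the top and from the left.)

(r1,c5): row 1 has {He,Li,B,C}; column 5 has {H,Li,B}, so it must be Be.
(r3,c1): row 3 has {H,Li,Be}; column 1 has {B,C}, so it must be He.
(r3,c2): row 3 has {H,He,Li,Be}; column 2 has {Li,C}, so it must be B.
(r3,c3): row 3 has {H,He,Li,Be,B}; column 3 has {H,He,Be}, so it must be C.
(r4,c2): row 4 has {H,He,B}; column 2 has {Li,B,C}, so it must be Be.
(r4,c5): row 4 has {H,He,Be,B}; column 5 has {H,Li,Be,B}, so it must be C.
(r5,c5): row 5 has {Li,Be,C}; column 5 has {H,Li,Be,B,C}, so it must be He.
(r5,c6): row 5 has {He,Li,Be,C}; column 6 has {He,Li,Be,B}, so it must be H.
(r6,c3): row 6 has {He,Be,B,C}; column 3 has {H,He,Be,C}, so it must be Li.
(r1,c2): row 1 has {He,Li,Be,B,C}; column 2 has {Li,Be,B,C}, so it must be H.
(r2,c2): row 2 has {Li}; column 2 has {H,Li,Be,B,C}, so it must be He.
(r2,c3): row 2 has {He,Li}; column 3 has {H,He,Li,Be,C}, so it must be B.
(r2,c4): row 2 has {He,Li,B}; column 4 has {He,Li,Be,C}, so it must be H.
(r2,c6): row 2 has {H,He,Li,B}; column 6 has {H,He,Li,Be,B}, so it must be C.
(r4,c1): row 4 has {H,He,Be,B,C}; column 1 has {He,B,C}, so it must be Li.
(r5,c4): row 5 has {H,He,Li,Be,C}; column 4 has {H,He,Li,Be,C}, so it must be B.
(r6,c1): row 6 has {He,Li,Be,B,C}; column 1 has {He,Li,B,C}, so it must be H.

H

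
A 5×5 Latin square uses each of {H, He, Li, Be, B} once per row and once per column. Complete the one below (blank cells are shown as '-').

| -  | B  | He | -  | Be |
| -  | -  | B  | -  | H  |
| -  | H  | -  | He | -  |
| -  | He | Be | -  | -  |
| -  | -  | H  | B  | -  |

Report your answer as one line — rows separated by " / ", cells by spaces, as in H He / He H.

H B He Li Be / He Li B Be H / Be H Li He B / B He Be H Li / Li Be H B He

(r3,c3) = Li
(r3,c5) = B
(r4,c5) = Li
(r5,c5) = He
(r3,c1) = Be
(r4,c4) = H
(r5,c1) = Li
(r5,c2) = Be
(r1,c1) = H
(r1,c4) = Li
(r2,c1) = He
(r2,c2) = Li
(r2,c4) = Be
(r4,c1) = B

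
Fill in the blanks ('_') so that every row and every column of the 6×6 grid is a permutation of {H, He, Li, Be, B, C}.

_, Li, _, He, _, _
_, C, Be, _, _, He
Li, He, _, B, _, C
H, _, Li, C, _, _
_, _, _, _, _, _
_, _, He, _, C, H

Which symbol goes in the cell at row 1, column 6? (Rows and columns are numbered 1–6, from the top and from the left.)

Cell (r2,c1): row 2 has {He,Be,C}; column 1 has {H,Li} → B.
Cell (r3,c3): row 3 has {He,Li,B,C}; column 3 has {He,Li,Be} → H.
Cell (r3,c5): row 3 has {H,He,Li,B,C}; column 5 has {C} → Be.
Cell (r6,c1): row 6 has {H,He,C}; column 1 has {H,Li,B} → Be.
Cell (r6,c2): row 6 has {H,He,Be,C}; column 2 has {He,Li,C} → B.
Cell (r6,c4): row 6 has {H,He,Be,B,C}; column 4 has {He,B,C} → Li.
Cell (r1,c1): row 1 has {He,Li}; column 1 has {H,Li,Be,B} → C.
Cell (r1,c3): row 1 has {He,Li,C}; column 3 has {H,He,Li,Be} → B.
Cell (r1,c5): row 1 has {He,Li,B,C}; column 5 has {Be,C} → H.
Cell (r1,c6): row 1 has {H,He,Li,B,C}; column 6 has {H,He,C} → Be.

Be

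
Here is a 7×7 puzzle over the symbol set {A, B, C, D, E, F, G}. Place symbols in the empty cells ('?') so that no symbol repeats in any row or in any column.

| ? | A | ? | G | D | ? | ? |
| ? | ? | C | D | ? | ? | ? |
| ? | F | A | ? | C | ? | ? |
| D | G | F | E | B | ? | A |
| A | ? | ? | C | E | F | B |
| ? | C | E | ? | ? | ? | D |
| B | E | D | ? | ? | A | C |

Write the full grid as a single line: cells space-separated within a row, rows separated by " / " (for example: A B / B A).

(r1,c3): row 1 has {A,D,G}; column 3 has {A,C,D,E,F}, so it must be B.
(r2,c2): row 2 has {C,D}; column 2 has {A,C,E,F,G}, so it must be B.
(r3,c4): row 3 has {A,C,F}; column 4 has {C,D,E,G}, so it must be B.
(r4,c6): row 4 has {A,B,D,E,F,G}; column 6 has {A,F}, so it must be C.
(r5,c2): row 5 has {A,B,C,E,F}; column 2 has {A,B,C,E,F,G}, so it must be D.
(r5,c3): row 5 has {A,B,C,D,E,F}; column 3 has {A,B,C,D,E,F}, so it must be G.
(r7,c4): row 7 has {A,B,C,D,E}; column 4 has {B,C,D,E,G}, so it must be F.
(r7,c5): row 7 has {A,B,C,D,E,F}; column 5 has {B,C,D,E}, so it must be G.
(r1,c6): row 1 has {A,B,D,G}; column 6 has {A,C,F}, so it must be E.
(r1,c7): row 1 has {A,B,D,E,G}; column 7 has {A,B,C,D}, so it must be F.
(r2,c6): row 2 has {B,C,D}; column 6 has {A,C,E,F}, so it must be G.
(r2,c7): row 2 has {B,C,D,G}; column 7 has {A,B,C,D,F}, so it must be E.
(r3,c6): row 3 has {A,B,C,F}; column 6 has {A,C,E,F,G}, so it must be D.
(r3,c7): row 3 has {A,B,C,D,F}; column 7 has {A,B,C,D,E,F}, so it must be G.
(r6,c4): row 6 has {C,D,E}; column 4 has {B,C,D,E,F,G}, so it must be A.
(r6,c5): row 6 has {A,C,D,E}; column 5 has {B,C,D,E,G}, so it must be F.
(r6,c6): row 6 has {A,C,D,E,F}; column 6 has {A,C,D,E,F,G}, so it must be B.
(r1,c1): row 1 has {A,B,D,E,F,G}; column 1 has {A,B,D}, so it must be C.
(r2,c1): row 2 has {B,C,D,E,G}; column 1 has {A,B,C,D}, so it must be F.
(r2,c5): row 2 has {B,C,D,E,F,G}; column 5 has {B,C,D,E,F,G}, so it must be A.
(r3,c1): row 3 has {A,B,C,D,F,G}; column 1 has {A,B,C,D,F}, so it must be E.
(r6,c1): row 6 has {A,B,C,D,E,F}; column 1 has {A,B,C,D,E,F}, so it must be G.

C A B G D E F / F B C D A G E / E F A B C D G / D G F E B C A / A D G C E F B / G C E A F B D / B E D F G A C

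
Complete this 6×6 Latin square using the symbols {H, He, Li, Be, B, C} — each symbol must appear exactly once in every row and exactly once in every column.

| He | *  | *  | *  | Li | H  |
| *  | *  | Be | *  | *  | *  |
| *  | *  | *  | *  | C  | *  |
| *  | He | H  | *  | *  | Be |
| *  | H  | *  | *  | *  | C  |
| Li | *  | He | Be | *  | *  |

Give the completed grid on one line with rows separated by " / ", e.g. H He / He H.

He Be C B Li H / H B Be C He Li / Be Li B H C He / C He H Li B Be / B H Li He Be C / Li C He Be H B

(r4,c5) = B
(r6,c5) = H
(r6,c6) = B
(r2,c5) = He
(r2,c6) = Li
(r3,c6) = He
(r4,c1) = C
(r4,c4) = Li
(r5,c5) = Be
(r6,c2) = C
(r2,c2) = B
(r5,c1) = B
(r5,c3) = Li
(r5,c4) = He
(r1,c2) = Be
(r2,c1) = H
(r2,c4) = C
(r3,c1) = Be
(r3,c2) = Li
(r3,c3) = B
(r3,c4) = H
(r1,c3) = C
(r1,c4) = B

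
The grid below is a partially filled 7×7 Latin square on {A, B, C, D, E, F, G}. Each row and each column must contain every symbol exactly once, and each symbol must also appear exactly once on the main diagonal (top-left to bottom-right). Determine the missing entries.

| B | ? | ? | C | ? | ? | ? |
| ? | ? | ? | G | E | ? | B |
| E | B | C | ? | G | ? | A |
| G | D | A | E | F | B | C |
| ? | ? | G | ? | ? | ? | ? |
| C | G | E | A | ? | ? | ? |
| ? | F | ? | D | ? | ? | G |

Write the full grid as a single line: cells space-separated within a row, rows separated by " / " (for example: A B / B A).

B E D C A G F / D A F G E C B / E B C F G D A / G D A E F B C / F C G B D A E / C G E A B F D / A F B D C E G

(r2,c2) = A
(r3,c4) = F
(r3,c6) = D
(r5,c4) = B
(r5,c5) = D
(r6,c5) = B
(r6,c6) = F
(r6,c7) = D
(r7,c1) = A
(r7,c3) = B
(r7,c5) = C
(r7,c6) = E
(r1,c2) = E
(r1,c5) = A
(r1,c6) = G
(r1,c7) = F
(r2,c6) = C
(r5,c1) = F
(r5,c2) = C
(r5,c6) = A
(r5,c7) = E
(r1,c3) = D
(r2,c1) = D
(r2,c3) = F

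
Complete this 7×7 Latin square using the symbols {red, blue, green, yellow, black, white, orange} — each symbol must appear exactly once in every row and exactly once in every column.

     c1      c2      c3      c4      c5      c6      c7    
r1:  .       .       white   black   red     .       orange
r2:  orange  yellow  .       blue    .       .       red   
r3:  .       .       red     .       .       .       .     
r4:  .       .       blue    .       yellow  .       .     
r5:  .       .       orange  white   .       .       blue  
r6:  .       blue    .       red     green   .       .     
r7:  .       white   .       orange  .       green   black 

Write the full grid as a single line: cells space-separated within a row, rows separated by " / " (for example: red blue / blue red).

yellow green white black red blue orange / orange yellow green blue white black red / blue black red yellow orange white green / black orange blue green yellow red white / green red orange white black yellow blue / white blue black red green orange yellow / red white yellow orange blue green black

(r1,c2) = green
(r4,c4) = green
(r4,c7) = white
(r5,c5) = black
(r6,c7) = yellow
(r7,c3) = yellow
(r7,c5) = blue
(r2,c5) = white
(r2,c6) = black
(r3,c4) = yellow
(r3,c5) = orange
(r3,c7) = green
(r5,c2) = red
(r5,c6) = yellow
(r6,c3) = black
(r7,c1) = red
(r1,c6) = blue
(r2,c3) = green
(r3,c2) = black
(r3,c6) = white
(r4,c1) = black
(r4,c2) = orange
(r4,c6) = red
(r5,c1) = green
(r6,c1) = white
(r6,c6) = orange
(r1,c1) = yellow
(r3,c1) = blue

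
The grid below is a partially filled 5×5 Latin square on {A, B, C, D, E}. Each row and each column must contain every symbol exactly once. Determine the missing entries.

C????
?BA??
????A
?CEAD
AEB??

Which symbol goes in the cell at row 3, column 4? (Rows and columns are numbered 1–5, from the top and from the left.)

B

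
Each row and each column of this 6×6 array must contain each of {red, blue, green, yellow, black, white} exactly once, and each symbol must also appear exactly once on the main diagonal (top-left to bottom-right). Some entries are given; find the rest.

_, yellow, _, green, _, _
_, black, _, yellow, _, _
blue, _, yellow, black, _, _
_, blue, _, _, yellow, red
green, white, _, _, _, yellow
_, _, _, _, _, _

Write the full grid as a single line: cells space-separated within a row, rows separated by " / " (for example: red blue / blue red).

red yellow blue green white black / white black red yellow green blue / blue green yellow black red white / black blue green white yellow red / green white black red blue yellow / yellow red white blue black green

(r4,c4): row 4 has {red,blue,yellow}; column 4 has {green,yellow,black}; the diagonal has {yellow,black}, so it must be white.
(r1,c1): row 1 has {green,yellow}; column 1 has {blue,green}; the diagonal has {yellow,black,white}, so it must be red.
(r2,c1): row 2 has {yellow,black}; column 1 has {red,blue,green}, so it must be white.
(r4,c1): row 4 has {red,blue,yellow,white}; column 1 has {red,blue,green,white}, so it must be black.
(r4,c3): row 4 has {red,blue,yellow,black,white}; column 3 has {yellow}, so it must be green.
(r5,c5): row 5 has {green,yellow,white}; column 5 has {yellow}; the diagonal has {red,yellow,black,white}, so it must be blue.
(r6,c1): row 6 is empty so far; column 1 has {red,blue,green,black,white}, so it must be yellow.
(r6,c6): row 6 has {yellow}; column 6 has {red,yellow}; the diagonal has {red,blue,yellow,black,white}, so it must be green.
(r2,c6): row 2 has {yellow,black,white}; column 6 has {red,green,yellow}, so it must be blue.
(r3,c6): row 3 has {blue,yellow,black}; column 6 has {red,blue,green,yellow}, so it must be white.
(r5,c4): row 5 has {blue,green,yellow,white}; column 4 has {green,yellow,black,white}, so it must be red.
(r6,c2): row 6 has {green,yellow}; column 2 has {blue,yellow,black,white}, so it must be red.
(r6,c4): row 6 has {red,green,yellow}; column 4 has {red,green,yellow,black,white}, so it must be blue.
(r1,c6): row 1 has {red,green,yellow}; column 6 has {red,blue,green,yellow,white}, so it must be black.
(r2,c3): row 2 has {blue,yellow,black,white}; column 3 has {green,yellow}, so it must be red.
(r2,c5): row 2 has {red,blue,yellow,black,white}; column 5 has {blue,yellow}, so it must be green.
(r3,c2): row 3 has {blue,yellow,black,white}; column 2 has {red,blue,yellow,black,white}, so it must be green.
(r3,c5): row 3 has {blue,green,yellow,black,white}; column 5 has {blue,green,yellow}, so it must be red.
(r5,c3): row 5 has {red,blue,green,yellow,white}; column 3 has {red,green,yellow}, so it must be black.
(r6,c3): row 6 has {red,blue,green,yellow}; column 3 has {red,green,yellow,black}, so it must be white.
(r6,c5): row 6 has {red,blue,green,yellow,white}; column 5 has {red,blue,green,yellow}, so it must be black.
(r1,c3): row 1 has {red,green,yellow,black}; column 3 has {red,green,yellow,black,white}, so it must be blue.
(r1,c5): row 1 has {red,blue,green,yellow,black}; column 5 has {red,blue,green,yellow,black}, so it must be white.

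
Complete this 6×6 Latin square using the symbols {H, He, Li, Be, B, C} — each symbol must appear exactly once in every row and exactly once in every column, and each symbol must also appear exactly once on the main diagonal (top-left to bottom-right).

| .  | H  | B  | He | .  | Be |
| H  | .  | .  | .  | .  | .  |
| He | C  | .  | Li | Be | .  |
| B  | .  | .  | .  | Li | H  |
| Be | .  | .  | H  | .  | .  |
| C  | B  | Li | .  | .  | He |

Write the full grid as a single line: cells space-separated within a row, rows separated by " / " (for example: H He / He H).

Li H B He C Be / H Be C B He Li / He C H Li Be B / B He Be C Li H / Be Li He H B C / C B Li Be H He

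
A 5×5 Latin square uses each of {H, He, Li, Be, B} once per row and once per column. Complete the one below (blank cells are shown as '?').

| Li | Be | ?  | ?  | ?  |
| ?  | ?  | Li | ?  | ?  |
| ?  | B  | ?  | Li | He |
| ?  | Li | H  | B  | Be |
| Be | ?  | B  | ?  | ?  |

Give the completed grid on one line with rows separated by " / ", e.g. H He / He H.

Cell (r1,c3): row 1 has {Li,Be}; column 3 has {H,Li,B} → He.
Cell (r1,c4): row 1 has {He,Li,Be}; column 4 has {Li,B} → H.
Cell (r1,c5): row 1 has {H,He,Li,Be}; column 5 has {He,Be} → B.
Cell (r2,c5): row 2 has {Li}; column 5 has {He,Be,B} → H.
Cell (r3,c1): row 3 has {He,Li,B}; column 1 has {Li,Be} → H.
Cell (r3,c3): row 3 has {H,He,Li,B}; column 3 has {H,He,Li,B} → Be.
Cell (r4,c1): row 4 has {H,Li,Be,B}; column 1 has {H,Li,Be} → He.
Cell (r5,c4): row 5 has {Be,B}; column 4 has {H,Li,B} → He.
Cell (r5,c5): row 5 has {He,Be,B}; column 5 has {H,He,Be,B} → Li.
Cell (r2,c1): row 2 has {H,Li}; column 1 has {H,He,Li,Be} → B.
Cell (r2,c2): row 2 has {H,Li,B}; column 2 has {Li,Be,B} → He.
Cell (r2,c4): row 2 has {H,He,Li,B}; column 4 has {H,He,Li,B} → Be.
Cell (r5,c2): row 5 has {He,Li,Be,B}; column 2 has {He,Li,Be,B} → H.

Li Be He H B / B He Li Be H / H B Be Li He / He Li H B Be / Be H B He Li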